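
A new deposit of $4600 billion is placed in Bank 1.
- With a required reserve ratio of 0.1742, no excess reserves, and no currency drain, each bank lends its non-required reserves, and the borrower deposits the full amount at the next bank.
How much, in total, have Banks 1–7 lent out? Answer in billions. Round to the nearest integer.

$16095 billion

Bank i lends (1 − rr)^i of the original deposit: Bank 1 lends 4600·0.8258 = 3798.6800, Bank 2 lends 4600·0.8258² ≈ 3136.9499, and so on.
Summing a geometric series: total = 4600·[0.8258·(1 − 0.8258^7) / (1 − 0.8258)] ≈ 16095.4748 billion.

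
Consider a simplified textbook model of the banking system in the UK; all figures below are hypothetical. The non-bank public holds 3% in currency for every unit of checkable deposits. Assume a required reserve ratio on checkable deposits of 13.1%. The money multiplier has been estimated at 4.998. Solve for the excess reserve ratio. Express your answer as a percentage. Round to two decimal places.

Using m = 4.998. Since m = (1 + c)/(c + rr + e), the denominator satisfies c + rr + e = (1 + c)/m = (1 + 0.03) / 4.998 ≈ 0.206082.
With c = 0.03 and rr = 0.131, the excess reserve ratio is 0.206082 − 0.03 − 0.131 = 0.045082.

4.51%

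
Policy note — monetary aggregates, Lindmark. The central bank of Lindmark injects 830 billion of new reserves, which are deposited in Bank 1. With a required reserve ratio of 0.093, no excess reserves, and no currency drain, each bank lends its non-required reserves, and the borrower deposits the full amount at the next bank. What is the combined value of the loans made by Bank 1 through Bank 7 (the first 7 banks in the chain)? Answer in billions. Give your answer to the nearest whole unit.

Bank i lends (1 − rr)^i of the original deposit: Bank 1 lends 830·0.9070 = 752.8100, Bank 2 lends 830·0.9070² ≈ 682.7987, and so on.
Summing a geometric series: total = 830·[0.9070·(1 − 0.9070^7) / (1 − 0.9070)] ≈ 4007.2719 billion.

4007 billion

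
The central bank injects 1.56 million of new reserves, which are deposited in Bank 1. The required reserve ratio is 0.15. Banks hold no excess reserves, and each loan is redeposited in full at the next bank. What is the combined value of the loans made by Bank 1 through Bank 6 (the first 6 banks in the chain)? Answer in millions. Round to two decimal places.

5.51 million

Bank i lends (1 − rr)^i of the original deposit: Bank 1 lends 1.56·0.8500 = 1.3260, Bank 2 lends 1.56·0.8500² = 1.1271, and so on.
Summing a geometric series: total = 1.56·[0.8500·(1 − 0.8500^6) / (1 − 0.8500)] ≈ 5.5060 million.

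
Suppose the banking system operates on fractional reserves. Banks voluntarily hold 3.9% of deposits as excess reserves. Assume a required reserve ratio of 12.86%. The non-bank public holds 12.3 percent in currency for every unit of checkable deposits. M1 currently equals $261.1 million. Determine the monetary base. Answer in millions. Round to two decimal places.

$67.57 million

The money multiplier is m = (1 + c) / (rr + e + c) = (1 + 0.123) / (0.1286 + 0.039 + 0.123) ≈ 3.864418.
MB = M / m = 261.1 / 3.864418 ≈ 67.5652 million.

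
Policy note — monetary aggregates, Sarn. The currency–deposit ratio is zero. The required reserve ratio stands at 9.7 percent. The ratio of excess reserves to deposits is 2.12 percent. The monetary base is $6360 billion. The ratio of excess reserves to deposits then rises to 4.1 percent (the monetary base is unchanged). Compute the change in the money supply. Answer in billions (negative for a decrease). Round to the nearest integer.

-7720 billion

Initially m₁ = 1 / (0.097 + 0.0212) ≈ 8.46024, so M₁ = 8.46024 × 6360 = 53807.1264 billion.
After the change m₂ = 1 / (0.097 + 0.041) ≈ 7.24638, so M₂ = 7.24638 × 6360 = 46086.9768 billion.
ΔM = M₂ − M₁ = 46086.9768 − 53807.1264 = -7720.1496 billion.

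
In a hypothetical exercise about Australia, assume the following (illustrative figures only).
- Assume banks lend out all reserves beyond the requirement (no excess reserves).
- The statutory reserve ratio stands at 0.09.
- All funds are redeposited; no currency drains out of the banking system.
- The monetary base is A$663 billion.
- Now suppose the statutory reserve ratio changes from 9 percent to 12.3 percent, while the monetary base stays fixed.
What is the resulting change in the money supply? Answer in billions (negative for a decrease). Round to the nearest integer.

-1976 billion

Initially m₁ = 1 / (0.09) ≈ 11.1111, so M₁ = 11.1111 × 663 = 7366.6593 billion.
After the change m₂ = 1 / (0.123) ≈ 8.1301, so M₂ = 8.1301 × 663 = 5390.2563 billion.
ΔM = M₂ − M₁ = 5390.2563 − 7366.6593 = -1976.403 billion.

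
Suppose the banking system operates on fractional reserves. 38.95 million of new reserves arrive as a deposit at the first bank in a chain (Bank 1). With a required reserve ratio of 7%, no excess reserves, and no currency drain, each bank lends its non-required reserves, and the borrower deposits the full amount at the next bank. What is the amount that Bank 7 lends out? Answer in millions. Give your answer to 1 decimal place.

23.4 million

Each bank lends a fraction (1 − rr) = 0.9300 of the deposit it receives, so Bank 7 receives 38.95·0.9300^6 and lends 38.95·0.9300^7 ≈ 23.4362 million.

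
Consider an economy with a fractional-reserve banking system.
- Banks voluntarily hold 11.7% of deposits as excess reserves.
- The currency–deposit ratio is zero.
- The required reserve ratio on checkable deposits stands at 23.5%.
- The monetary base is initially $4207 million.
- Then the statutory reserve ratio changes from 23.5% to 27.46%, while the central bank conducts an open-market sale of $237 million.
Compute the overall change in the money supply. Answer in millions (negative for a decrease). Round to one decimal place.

-1813.8 million

Before: m₁ = 1 / (0.235 + 0.117) ≈ 2.840909, MB₁ = 4207, so M₁ = 2.840909 × 4207 ≈ 11951.7042 million.
After: m₂ = 1 / (0.2746 + 0.117) ≈ 2.553626, MB₂ = 4207 − 237 = 3970, so M₂ = 2.553626 × 3970 ≈ 10137.8952 million.
ΔM = M₂ − M₁ = 10137.8952 − 11951.7042 = -1813.809 million.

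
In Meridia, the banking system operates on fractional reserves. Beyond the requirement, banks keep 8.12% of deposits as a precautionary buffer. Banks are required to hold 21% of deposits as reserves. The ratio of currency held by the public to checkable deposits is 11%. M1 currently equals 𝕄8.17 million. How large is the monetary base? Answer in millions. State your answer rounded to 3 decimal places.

The money multiplier is m = (1 + c) / (rr + e + c) = (1 + 0.11) / (0.21 + 0.0812 + 0.11) ≈ 2.76670.
MB = M / m = 8.17 / 2.76670 ≈ 2.953 million.

𝕄2.953 million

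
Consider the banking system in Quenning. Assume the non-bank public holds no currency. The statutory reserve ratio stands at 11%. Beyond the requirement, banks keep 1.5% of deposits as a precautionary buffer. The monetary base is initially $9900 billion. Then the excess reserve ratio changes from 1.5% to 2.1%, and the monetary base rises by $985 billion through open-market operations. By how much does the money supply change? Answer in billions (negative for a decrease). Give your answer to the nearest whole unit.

$3892 billion

Before: m₁ = 1 / (0.11 + 0.015) = 8, MB₁ = 9900, so M₁ = 8 × 9900 = 79200 billion.
After: m₂ = 1 / (0.11 + 0.021) ≈ 7.633588, MB₂ = 9900 + 985 = 10885, so M₂ = 7.633588 × 10885 ≈ 83091.6054 billion.
ΔM = M₂ − M₁ = 83091.6054 − 79200 = 3891.6054 billion.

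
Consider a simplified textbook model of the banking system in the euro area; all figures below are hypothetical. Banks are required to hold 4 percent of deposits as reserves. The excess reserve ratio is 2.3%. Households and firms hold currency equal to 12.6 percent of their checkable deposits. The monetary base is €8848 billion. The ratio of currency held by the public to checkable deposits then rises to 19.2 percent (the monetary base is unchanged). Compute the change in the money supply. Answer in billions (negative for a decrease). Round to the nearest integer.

Initially m₁ = (1 + 0.126) / (0.04 + 0.023 + 0.126) ≈ 5.95767, so M₁ = 5.95767 × 8848 ≈ 52713.4642 billion.
After the change m₂ = (1 + 0.192) / (0.04 + 0.023 + 0.192) ≈ 4.67451, so M₂ = 4.67451 × 8848 ≈ 41360.0645 billion.
ΔM = M₂ − M₁ = 41360.0645 − 52713.4642 = -11353.3997 billion.

-11353 billion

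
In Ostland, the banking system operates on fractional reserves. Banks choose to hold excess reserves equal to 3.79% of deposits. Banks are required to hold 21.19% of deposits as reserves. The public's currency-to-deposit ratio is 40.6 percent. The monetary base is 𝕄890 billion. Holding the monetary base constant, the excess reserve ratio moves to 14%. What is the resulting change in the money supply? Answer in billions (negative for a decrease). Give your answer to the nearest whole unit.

Initially m₁ = (1 + 0.406) / (0.2119 + 0.0379 + 0.406) ≈ 2.1439, so M₁ = 2.1439 × 890 = 1908.071 billion.
After the change m₂ = (1 + 0.406) / (0.2119 + 0.14 + 0.406) ≈ 1.8551, so M₂ = 1.8551 × 890 = 1651.039 billion.
ΔM = M₂ − M₁ = 1651.039 − 1908.071 = -257.032 billion.

-257 billion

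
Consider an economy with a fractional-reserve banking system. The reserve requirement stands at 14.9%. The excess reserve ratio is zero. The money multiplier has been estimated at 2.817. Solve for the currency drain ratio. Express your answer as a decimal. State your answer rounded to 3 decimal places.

0.319

Using m = 2.817. From m = (1 + c)/(c + rr + e), rearranging gives 1 + c = m·(c + rr + e), so c·(1 − m) = m·(rr + e) − 1.
Hence c = [m·(rr + e) − 1]/(1 − m) = [2.817 × (0.149 + 0) − 1] / (1 − 2.817) ≈ 0.319354.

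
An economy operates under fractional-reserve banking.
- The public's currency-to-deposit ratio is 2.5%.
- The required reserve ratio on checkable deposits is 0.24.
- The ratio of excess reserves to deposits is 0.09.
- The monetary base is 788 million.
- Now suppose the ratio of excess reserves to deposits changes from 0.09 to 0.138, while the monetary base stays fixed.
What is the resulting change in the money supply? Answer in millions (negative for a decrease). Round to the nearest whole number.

Initially m₁ = (1 + 0.025) / (0.24 + 0.09 + 0.025) ≈ 2.8873, so M₁ = 2.8873 × 788 = 2275.1924 million.
After the change m₂ = (1 + 0.025) / (0.24 + 0.138 + 0.025) ≈ 2.5434, so M₂ = 2.5434 × 788 = 2004.1992 million.
ΔM = M₂ − M₁ = 2004.1992 − 2275.1924 = -270.9932 million.

-271 million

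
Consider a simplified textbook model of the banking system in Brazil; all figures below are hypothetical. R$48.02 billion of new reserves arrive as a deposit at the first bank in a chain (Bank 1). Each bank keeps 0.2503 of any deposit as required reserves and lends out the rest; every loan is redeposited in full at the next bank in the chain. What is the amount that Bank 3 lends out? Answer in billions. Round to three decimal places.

Each bank lends a fraction (1 − rr) = 0.7497 of the deposit it receives, so Bank 3 receives 48.02·0.7497^2 and lends 48.02·0.7497^3 ≈ 20.2341 billion.

R$20.234 billion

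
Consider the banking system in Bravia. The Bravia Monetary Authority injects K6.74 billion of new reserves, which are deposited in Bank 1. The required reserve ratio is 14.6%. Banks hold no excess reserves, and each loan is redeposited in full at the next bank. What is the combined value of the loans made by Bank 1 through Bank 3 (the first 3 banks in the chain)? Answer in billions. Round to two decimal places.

K14.87 billion

Bank i lends (1 − rr)^i of the original deposit: Bank 1 lends 6.74·0.8540 ≈ 5.7560, Bank 2 lends 6.74·0.8540² ≈ 4.9156, and so on.
Summing a geometric series: total = 6.74·[0.8540·(1 − 0.8540^3) / (1 − 0.8540)] ≈ 14.8695 billion.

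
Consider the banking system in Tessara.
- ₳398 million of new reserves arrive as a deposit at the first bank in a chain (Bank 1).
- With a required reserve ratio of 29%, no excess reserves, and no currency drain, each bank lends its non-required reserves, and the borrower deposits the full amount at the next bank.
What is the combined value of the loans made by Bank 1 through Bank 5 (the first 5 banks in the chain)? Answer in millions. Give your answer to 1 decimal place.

Bank i lends (1 − rr)^i of the original deposit: Bank 1 lends 398·0.7100 = 282.5800, Bank 2 lends 398·0.7100² = 200.6318, and so on.
Summing a geometric series: total = 398·[0.7100·(1 − 0.7100^5) / (1 − 0.7100)] ≈ 798.6072 million.

₳798.6 million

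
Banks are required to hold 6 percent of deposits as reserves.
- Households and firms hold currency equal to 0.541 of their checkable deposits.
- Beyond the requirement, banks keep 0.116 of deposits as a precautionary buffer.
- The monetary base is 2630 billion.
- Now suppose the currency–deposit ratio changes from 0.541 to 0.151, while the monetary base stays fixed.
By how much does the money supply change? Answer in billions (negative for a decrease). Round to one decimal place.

3604.8 billion

Initially m₁ = (1 + 0.541) / (0.06 + 0.116 + 0.541) ≈ 2.149233, so M₁ = 2.149233 × 2630 ≈ 5652.4828 billion.
After the change m₂ = (1 + 0.151) / (0.06 + 0.116 + 0.151) ≈ 3.519878, so M₂ = 3.519878 × 2630 ≈ 9257.2791 billion.
ΔM = M₂ − M₁ = 9257.2791 − 5652.4828 = 3604.7963 billion.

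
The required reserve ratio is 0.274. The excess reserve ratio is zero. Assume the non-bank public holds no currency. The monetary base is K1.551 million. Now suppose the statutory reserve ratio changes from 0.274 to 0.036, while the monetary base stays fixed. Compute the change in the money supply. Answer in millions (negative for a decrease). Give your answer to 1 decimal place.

Initially m₁ = 1 / (0.274) ≈ 3.6496, so M₁ = 3.6496 × 1.551 ≈ 5.6605 million.
After the change m₂ = 1 / (0.036) ≈ 27.7778, so M₂ = 27.7778 × 1.551 ≈ 43.0834 million.
ΔM = M₂ − M₁ = 43.0834 − 5.6605 = 37.4229 million.

K37.4 million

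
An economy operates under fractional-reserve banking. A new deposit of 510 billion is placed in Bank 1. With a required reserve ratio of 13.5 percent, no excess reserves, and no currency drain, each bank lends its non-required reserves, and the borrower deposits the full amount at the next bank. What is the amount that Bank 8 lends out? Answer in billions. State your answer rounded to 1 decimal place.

Each bank lends a fraction (1 − rr) = 0.8650 of the deposit it receives, so Bank 8 receives 510·0.8650^7 and lends 510·0.8650^8 ≈ 159.8450 billion.

159.8 billion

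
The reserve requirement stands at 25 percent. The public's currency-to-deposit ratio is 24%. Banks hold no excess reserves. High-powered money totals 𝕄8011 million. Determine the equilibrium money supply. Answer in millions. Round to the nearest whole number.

𝕄20273 million

The money multiplier is m = (1 + c) / (rr + c) = (1 + 0.24) / (0.25 + 0.24) ≈ 2.53061.
So M = m × MB = 2.53061 × 8011 ≈ 20272.7167 million.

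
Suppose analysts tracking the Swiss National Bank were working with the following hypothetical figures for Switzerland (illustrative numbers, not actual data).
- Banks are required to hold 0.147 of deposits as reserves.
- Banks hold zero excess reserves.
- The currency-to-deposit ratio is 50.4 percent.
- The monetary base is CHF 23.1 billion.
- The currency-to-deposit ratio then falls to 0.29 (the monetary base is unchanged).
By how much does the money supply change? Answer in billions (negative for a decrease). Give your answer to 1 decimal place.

Initially m₁ = (1 + 0.504) / (0.147 + 0.504) ≈ 2.3103, so M₁ = 2.3103 × 23.1 ≈ 53.3679 billion.
After the change m₂ = (1 + 0.29) / (0.147 + 0.29) ≈ 2.9519, so M₂ = 2.9519 × 23.1 ≈ 68.1889 billion.
ΔM = M₂ − M₁ = 68.1889 − 53.3679 = 14.821 billion.

CHF 14.8 billion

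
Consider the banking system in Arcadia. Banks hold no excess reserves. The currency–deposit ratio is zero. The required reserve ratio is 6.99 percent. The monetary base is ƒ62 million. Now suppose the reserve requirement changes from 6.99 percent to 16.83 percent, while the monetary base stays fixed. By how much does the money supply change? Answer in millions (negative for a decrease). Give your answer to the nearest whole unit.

Initially m₁ = 1 / (0.0699) ≈ 14.3062, so M₁ = 14.3062 × 62 = 886.9844 million.
After the change m₂ = 1 / (0.1683) ≈ 5.9418, so M₂ = 5.9418 × 62 = 368.3916 million.
ΔM = M₂ − M₁ = 368.3916 − 886.9844 = -518.5928 million.

-519 million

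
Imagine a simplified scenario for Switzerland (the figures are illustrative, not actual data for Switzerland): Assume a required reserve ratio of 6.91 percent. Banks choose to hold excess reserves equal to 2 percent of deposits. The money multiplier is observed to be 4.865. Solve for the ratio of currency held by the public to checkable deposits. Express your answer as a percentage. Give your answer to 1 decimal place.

Using m = 4.865. From m = (1 + c)/(c + rr + e), rearranging gives 1 + c = m·(c + rr + e), so c·(1 − m) = m·(rr + e) − 1.
Hence c = [m·(rr + e) − 1]/(1 − m) = [4.865 × (0.0691 + 0.02) − 1] / (1 − 4.865) ≈ 0.146579.

14.7%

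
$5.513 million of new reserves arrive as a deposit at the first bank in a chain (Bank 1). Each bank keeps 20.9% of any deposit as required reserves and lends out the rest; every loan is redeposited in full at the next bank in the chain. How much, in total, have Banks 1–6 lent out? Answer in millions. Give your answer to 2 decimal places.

$15.75 million

Bank i lends (1 − rr)^i of the original deposit: Bank 1 lends 5.513·0.7910 ≈ 4.3608, Bank 2 lends 5.513·0.7910² ≈ 3.4494, and so on.
Summing a geometric series: total = 5.513·[0.7910·(1 − 0.7910^6) / (1 − 0.7910)] ≈ 15.7543 million.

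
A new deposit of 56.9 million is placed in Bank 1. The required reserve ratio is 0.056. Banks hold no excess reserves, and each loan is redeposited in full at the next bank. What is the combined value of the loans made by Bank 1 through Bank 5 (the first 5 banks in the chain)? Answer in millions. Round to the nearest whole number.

Bank i lends (1 − rr)^i of the original deposit: Bank 1 lends 56.9·0.9440 = 53.7136, Bank 2 lends 56.9·0.9440² ≈ 50.7056, and so on.
Summing a geometric series: total = 56.9·[0.9440·(1 − 0.9440^5) / (1 − 0.9440)] ≈ 240.1262 million.

240 million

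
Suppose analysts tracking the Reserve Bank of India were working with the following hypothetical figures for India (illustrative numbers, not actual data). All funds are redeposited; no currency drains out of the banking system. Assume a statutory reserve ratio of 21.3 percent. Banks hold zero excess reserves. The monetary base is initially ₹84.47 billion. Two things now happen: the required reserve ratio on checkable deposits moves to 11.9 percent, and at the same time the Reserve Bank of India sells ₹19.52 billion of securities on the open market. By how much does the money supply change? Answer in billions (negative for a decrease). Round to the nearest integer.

₹149 billion

Before: m₁ = 1 / (0.213) ≈ 4.6948, MB₁ = 84.47, so M₁ = 4.6948 × 84.47 ≈ 396.5698 billion.
After: m₂ = 1 / (0.119) ≈ 8.4034, MB₂ = 84.47 − 19.52 = 64.95, so M₂ = 8.4034 × 64.95 ≈ 545.8008 billion.
ΔM = M₂ − M₁ = 545.8008 − 396.5698 = 149.231 billion.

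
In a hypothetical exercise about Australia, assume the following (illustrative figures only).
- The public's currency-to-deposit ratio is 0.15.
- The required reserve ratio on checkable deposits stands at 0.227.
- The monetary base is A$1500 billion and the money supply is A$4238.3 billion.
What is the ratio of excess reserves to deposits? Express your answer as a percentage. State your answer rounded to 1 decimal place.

3.0%

Using m = M/MB = 4238.3/1500 ≈ 2.825533. Since m = (1 + c)/(c + rr + e), the denominator satisfies c + rr + e = (1 + c)/m = (1 + 0.15) / 2.825533 ≈ 0.407003.
With c = 0.15 and rr = 0.227, the ratio of excess reserves to deposits is 0.407003 − 0.15 − 0.227 = 0.030003.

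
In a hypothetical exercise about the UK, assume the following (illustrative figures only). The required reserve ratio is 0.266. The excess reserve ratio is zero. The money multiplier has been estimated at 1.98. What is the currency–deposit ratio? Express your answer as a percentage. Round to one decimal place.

48.3%

Using m = 1.98. From m = (1 + c)/(c + rr + e), rearranging gives 1 + c = m·(c + rr + e), so c·(1 − m) = m·(rr + e) − 1.
Hence c = [m·(rr + e) − 1]/(1 − m) = [1.98 × (0.266 + 0) − 1] / (1 − 1.98) ≈ 0.482980.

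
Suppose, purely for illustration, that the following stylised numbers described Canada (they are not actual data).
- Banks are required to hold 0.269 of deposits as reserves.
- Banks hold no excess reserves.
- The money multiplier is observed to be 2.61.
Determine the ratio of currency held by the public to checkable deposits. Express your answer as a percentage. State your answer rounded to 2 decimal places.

Using m = 2.61. From m = (1 + c)/(c + rr + e), rearranging gives 1 + c = m·(c + rr + e), so c·(1 − m) = m·(rr + e) − 1.
Hence c = [m·(rr + e) − 1]/(1 − m) = [2.61 × (0.269 + 0) − 1] / (1 − 2.61) ≈ 0.185037.

18.50%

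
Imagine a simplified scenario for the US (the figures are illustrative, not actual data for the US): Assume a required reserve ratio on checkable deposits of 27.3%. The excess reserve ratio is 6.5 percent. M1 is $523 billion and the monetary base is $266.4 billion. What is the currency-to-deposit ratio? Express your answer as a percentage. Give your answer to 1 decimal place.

Using m = M/MB = 523/266.4 ≈ 1.963213. From m = (1 + c)/(c + rr + e), rearranging gives 1 + c = m·(c + rr + e), so c·(1 − m) = m·(rr + e) − 1.
Hence c = [m·(rr + e) − 1]/(1 − m) = [1.963213 × (0.273 + 0.065) − 1] / (1 − 1.963213) ≈ 0.349283.

34.9%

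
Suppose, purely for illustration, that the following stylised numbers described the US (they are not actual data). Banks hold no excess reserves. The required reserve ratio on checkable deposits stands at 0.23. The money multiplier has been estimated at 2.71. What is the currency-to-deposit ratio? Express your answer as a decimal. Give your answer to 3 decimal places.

Using m = 2.71. From m = (1 + c)/(c + rr + e), rearranging gives 1 + c = m·(c + rr + e), so c·(1 − m) = m·(rr + e) − 1.
Hence c = [m·(rr + e) − 1]/(1 − m) = [2.71 × (0.23 + 0) − 1] / (1 − 2.71) ≈ 0.220292.

0.220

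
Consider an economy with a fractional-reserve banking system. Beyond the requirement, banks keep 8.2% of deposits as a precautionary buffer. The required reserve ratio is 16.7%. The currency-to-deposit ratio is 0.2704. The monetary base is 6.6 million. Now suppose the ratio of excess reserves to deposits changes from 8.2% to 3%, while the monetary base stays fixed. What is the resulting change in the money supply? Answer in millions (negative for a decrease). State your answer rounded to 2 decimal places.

Initially m₁ = (1 + 0.2704) / (0.167 + 0.082 + 0.2704) ≈ 2.4459, so M₁ = 2.4459 × 6.6 ≈ 16.1429 million.
After the change m₂ = (1 + 0.2704) / (0.167 + 0.03 + 0.2704) ≈ 2.7180, so M₂ = 2.7180 × 6.6 = 17.9388 million.
ΔM = M₂ − M₁ = 17.9388 − 16.1429 = 1.7959 million.

1.80 million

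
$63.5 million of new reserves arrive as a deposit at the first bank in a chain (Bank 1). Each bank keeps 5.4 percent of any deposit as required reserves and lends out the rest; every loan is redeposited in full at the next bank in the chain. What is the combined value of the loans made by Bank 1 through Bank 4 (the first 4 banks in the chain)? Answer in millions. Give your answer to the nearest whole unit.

$222 million

Bank i lends (1 − rr)^i of the original deposit: Bank 1 lends 63.5·0.9460 = 60.0710, Bank 2 lends 63.5·0.9460² ≈ 56.8272, and so on.
Summing a geometric series: total = 63.5·[0.9460·(1 − 0.9460^4) / (1 − 0.9460)] ≈ 221.5122 million.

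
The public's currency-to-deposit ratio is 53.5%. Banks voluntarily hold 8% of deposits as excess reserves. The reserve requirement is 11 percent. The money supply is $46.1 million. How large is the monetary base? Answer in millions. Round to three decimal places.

The money multiplier is m = (1 + c) / (rr + e + c) = (1 + 0.535) / (0.11 + 0.08 + 0.535) ≈ 2.117241.
MB = M / m = 46.1 / 2.117241 ≈ 21.7736 million.

$21.774 million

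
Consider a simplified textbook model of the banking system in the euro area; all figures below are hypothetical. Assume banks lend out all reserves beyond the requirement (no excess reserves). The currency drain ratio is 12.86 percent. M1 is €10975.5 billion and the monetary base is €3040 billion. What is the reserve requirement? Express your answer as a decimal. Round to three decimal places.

Using m = M/MB = 10975.5/3040 ≈ 3.610362. Since m = (1 + c)/(c + rr + e), the denominator satisfies c + rr + e = (1 + c)/m = (1 + 0.1286) / 3.610362 ≈ 0.312600.
With c = 0.1286 and e = 0, the reserve requirement is 0.312600 − 0.1286 − 0 = 0.184.

0.184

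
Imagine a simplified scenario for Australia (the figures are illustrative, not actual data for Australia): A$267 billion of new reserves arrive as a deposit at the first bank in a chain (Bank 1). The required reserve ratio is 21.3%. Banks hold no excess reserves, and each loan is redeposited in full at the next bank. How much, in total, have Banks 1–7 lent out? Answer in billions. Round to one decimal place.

A$802.0 billion

Bank i lends (1 − rr)^i of the original deposit: Bank 1 lends 267·0.7870 = 210.1290, Bank 2 lends 267·0.7870² ≈ 165.3715, and so on.
Summing a geometric series: total = 267·[0.7870·(1 − 0.7870^7) / (1 − 0.7870)] ≈ 802.0495 billion.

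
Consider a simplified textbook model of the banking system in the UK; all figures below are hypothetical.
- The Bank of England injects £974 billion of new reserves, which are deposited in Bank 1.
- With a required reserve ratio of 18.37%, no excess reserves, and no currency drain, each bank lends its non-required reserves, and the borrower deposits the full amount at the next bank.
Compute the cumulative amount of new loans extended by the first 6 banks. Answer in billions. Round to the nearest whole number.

Bank i lends (1 − rr)^i of the original deposit: Bank 1 lends 974·0.8163 = 795.0762, Bank 2 lends 974·0.8163² ≈ 649.0207, and so on.
Summing a geometric series: total = 974·[0.8163·(1 − 0.8163^6) / (1 − 0.8163)] ≈ 3047.5676 billion.

£3048 billion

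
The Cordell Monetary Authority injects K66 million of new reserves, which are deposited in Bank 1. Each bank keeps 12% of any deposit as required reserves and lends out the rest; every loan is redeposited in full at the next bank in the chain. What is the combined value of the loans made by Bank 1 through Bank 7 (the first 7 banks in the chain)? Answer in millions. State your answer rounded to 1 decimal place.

K286.2 million

Bank i lends (1 − rr)^i of the original deposit: Bank 1 lends 66·0.8800 = 58.0800, Bank 2 lends 66·0.8800² = 51.1104, and so on.
Summing a geometric series: total = 66·[0.8800·(1 − 0.8800^7) / (1 − 0.8800)] ≈ 286.2010 million.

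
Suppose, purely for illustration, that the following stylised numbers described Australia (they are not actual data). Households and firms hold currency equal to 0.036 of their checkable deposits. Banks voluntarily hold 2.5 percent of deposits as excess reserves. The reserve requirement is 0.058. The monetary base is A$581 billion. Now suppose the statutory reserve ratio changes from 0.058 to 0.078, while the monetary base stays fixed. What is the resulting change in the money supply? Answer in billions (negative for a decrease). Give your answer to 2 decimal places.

-727.79 billion

Initially m₁ = (1 + 0.036) / (0.058 + 0.025 + 0.036) ≈ 8.705882, so M₁ = 8.705882 × 581 ≈ 5058.1174 billion.
After the change m₂ = (1 + 0.036) / (0.078 + 0.025 + 0.036) ≈ 7.453237, so M₂ = 7.453237 × 581 ≈ 4330.3307 billion.
ΔM = M₂ − M₁ = 4330.3307 − 5058.1174 = -727.7867 billion.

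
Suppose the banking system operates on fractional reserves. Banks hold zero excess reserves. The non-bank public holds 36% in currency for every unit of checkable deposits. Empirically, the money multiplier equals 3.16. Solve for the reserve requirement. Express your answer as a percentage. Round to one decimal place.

Using m = 3.16. Since m = (1 + c)/(c + rr + e), the denominator satisfies c + rr + e = (1 + c)/m = (1 + 0.36) / 3.16 ≈ 0.430380.
With c = 0.36 and e = 0, the reserve requirement is 0.430380 − 0.36 − 0 = 0.07038.

7.0%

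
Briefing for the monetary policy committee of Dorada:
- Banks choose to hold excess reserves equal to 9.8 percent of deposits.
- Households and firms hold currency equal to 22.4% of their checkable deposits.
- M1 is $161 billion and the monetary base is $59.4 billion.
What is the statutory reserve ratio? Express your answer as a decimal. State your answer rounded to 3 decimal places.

0.130

Using m = M/MB = 161/59.4 ≈ 2.710438. Since m = (1 + c)/(c + rr + e), the denominator satisfies c + rr + e = (1 + c)/m = (1 + 0.224) / 2.710438 ≈ 0.451588.
With c = 0.224 and e = 0.098, the statutory reserve ratio is 0.451588 − 0.224 − 0.098 = 0.129588.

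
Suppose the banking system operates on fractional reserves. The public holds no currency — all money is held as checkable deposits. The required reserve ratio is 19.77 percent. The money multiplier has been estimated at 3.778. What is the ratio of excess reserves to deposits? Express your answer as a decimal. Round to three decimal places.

0.067

Using m = 3.778. Since m = (1 + c)/(c + rr + e), the denominator satisfies c + rr + e = (1 + c)/m = (1 + 0) / 3.778 ≈ 0.264690.
With c = 0 and rr = 0.1977, the ratio of excess reserves to deposits is 0.264690 − 0 − 0.1977 = 0.06699.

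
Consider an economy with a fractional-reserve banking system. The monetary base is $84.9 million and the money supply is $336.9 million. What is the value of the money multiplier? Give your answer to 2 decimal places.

3.97

The money multiplier is m = M / MB = 336.9 / 84.9 ≈ 3.96820.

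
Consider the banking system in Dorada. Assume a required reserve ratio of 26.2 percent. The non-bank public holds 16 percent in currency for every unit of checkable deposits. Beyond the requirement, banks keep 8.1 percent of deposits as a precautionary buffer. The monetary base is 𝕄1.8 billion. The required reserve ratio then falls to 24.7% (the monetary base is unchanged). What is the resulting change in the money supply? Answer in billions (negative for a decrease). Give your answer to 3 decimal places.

𝕄0.128 billion

Initially m₁ = (1 + 0.16) / (0.262 + 0.081 + 0.16) ≈ 2.30616, so M₁ = 2.30616 × 1.8 ≈ 4.1511 billion.
After the change m₂ = (1 + 0.16) / (0.247 + 0.081 + 0.16) ≈ 2.37705, so M₂ = 2.37705 × 1.8 ≈ 4.2787 billion.
ΔM = M₂ − M₁ = 4.2787 − 4.1511 = 0.1276 billion.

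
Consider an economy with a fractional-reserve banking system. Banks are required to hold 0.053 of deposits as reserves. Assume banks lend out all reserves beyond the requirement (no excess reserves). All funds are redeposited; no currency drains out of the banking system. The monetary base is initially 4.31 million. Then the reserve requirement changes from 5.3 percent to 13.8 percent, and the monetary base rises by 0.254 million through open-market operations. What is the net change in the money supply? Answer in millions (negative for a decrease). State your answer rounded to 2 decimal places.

Before: m₁ = 1 / (0.053) ≈ 18.8679, MB₁ = 4.31, so M₁ = 18.8679 × 4.31 ≈ 81.3206 million.
After: m₂ = 1 / (0.138) ≈ 7.2464, MB₂ = 4.31 + 0.254 = 4.564, so M₂ = 7.2464 × 4.564 ≈ 33.0726 million.
ΔM = M₂ − M₁ = 33.0726 − 81.3206 = -48.248 million.

-48.25 million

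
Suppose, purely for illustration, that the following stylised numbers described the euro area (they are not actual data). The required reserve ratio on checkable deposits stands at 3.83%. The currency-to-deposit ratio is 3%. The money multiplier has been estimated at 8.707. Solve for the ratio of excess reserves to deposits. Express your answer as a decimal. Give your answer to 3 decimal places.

0.050

Using m = 8.707. Since m = (1 + c)/(c + rr + e), the denominator satisfies c + rr + e = (1 + c)/m = (1 + 0.03) / 8.707 ≈ 0.118296.
With c = 0.03 and rr = 0.0383, the ratio of excess reserves to deposits is 0.118296 − 0.03 − 0.0383 = 0.049996.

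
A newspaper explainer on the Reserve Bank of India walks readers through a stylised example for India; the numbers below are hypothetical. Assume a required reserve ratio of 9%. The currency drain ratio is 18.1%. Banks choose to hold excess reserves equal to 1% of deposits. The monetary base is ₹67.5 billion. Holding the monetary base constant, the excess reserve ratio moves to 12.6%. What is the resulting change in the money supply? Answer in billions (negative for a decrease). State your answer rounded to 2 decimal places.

-82.89 billion

Initially m₁ = (1 + 0.181) / (0.09 + 0.01 + 0.181) ≈ 4.20285, so M₁ = 4.20285 × 67.5 ≈ 283.6924 billion.
After the change m₂ = (1 + 0.181) / (0.09 + 0.126 + 0.181) ≈ 2.97481, so M₂ = 2.97481 × 67.5 ≈ 200.7997 billion.
ΔM = M₂ − M₁ = 200.7997 − 283.6924 = -82.8927 billion.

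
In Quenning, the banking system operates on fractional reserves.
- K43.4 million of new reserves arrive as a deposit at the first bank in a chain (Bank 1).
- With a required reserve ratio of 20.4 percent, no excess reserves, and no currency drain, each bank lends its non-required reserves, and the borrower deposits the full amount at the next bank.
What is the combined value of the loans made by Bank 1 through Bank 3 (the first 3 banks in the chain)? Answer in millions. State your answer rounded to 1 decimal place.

K83.9 million

Bank i lends (1 − rr)^i of the original deposit: Bank 1 lends 43.4·0.7960 = 34.5464, Bank 2 lends 43.4·0.7960² ≈ 27.4989, and so on.
Summing a geometric series: total = 43.4·[0.7960·(1 − 0.7960^3) / (1 − 0.7960)] ≈ 83.9345 million.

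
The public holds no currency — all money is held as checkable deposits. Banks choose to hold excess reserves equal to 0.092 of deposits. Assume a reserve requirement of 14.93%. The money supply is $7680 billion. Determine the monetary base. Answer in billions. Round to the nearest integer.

$1853 billion

The money multiplier is m = 1 / (rr + e) = 1 / (0.1493 + 0.092) ≈ 4.14422.
MB = M / m = 7680 / 4.14422 ≈ 1853.1835 billion.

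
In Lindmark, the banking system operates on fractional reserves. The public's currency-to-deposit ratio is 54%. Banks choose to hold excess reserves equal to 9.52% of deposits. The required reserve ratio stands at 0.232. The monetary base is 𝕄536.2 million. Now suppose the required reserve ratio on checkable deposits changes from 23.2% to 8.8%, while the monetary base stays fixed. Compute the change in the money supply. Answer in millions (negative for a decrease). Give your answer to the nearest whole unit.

𝕄190 million

Initially m₁ = (1 + 0.54) / (0.232 + 0.0952 + 0.54) ≈ 1.7758, so M₁ = 1.7758 × 536.2 ≈ 952.184 million.
After the change m₂ = (1 + 0.54) / (0.088 + 0.0952 + 0.54) ≈ 2.1294, so M₂ = 2.1294 × 536.2 ≈ 1141.7843 million.
ΔM = M₂ − M₁ = 1141.7843 − 952.184 = 189.6003 million.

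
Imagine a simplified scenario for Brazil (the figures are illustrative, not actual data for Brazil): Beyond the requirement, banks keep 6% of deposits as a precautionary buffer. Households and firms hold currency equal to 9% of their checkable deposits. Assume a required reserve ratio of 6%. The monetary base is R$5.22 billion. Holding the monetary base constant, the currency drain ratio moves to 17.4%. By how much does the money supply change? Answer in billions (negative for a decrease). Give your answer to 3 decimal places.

Initially m₁ = (1 + 0.09) / (0.06 + 0.06 + 0.09) ≈ 5.19048, so M₁ = 5.19048 × 5.22 ≈ 27.0943 billion.
After the change m₂ = (1 + 0.174) / (0.06 + 0.06 + 0.174) ≈ 3.99320, so M₂ = 3.99320 × 5.22 ≈ 20.8445 billion.
ΔM = M₂ − M₁ = 20.8445 − 27.0943 = -6.2498 billion.

-6.250 billion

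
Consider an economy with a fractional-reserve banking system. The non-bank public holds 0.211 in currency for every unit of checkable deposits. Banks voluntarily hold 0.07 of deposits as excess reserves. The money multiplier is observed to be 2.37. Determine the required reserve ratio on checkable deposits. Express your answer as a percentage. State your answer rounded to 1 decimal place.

23.0%

Using m = 2.37. Since m = (1 + c)/(c + rr + e), the denominator satisfies c + rr + e = (1 + c)/m = (1 + 0.211) / 2.37 ≈ 0.510970.
With c = 0.211 and e = 0.07, the required reserve ratio on checkable deposits is 0.510970 − 0.211 − 0.07 = 0.22997.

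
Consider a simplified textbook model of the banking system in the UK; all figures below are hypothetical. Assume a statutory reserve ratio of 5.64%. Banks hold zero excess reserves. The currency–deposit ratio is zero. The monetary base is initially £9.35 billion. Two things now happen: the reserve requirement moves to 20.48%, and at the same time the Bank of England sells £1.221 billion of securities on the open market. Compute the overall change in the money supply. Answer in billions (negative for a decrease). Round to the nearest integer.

Before: m₁ = 1 / (0.0564) ≈ 17.7305, MB₁ = 9.35, so M₁ = 17.7305 × 9.35 ≈ 165.7802 billion.
After: m₂ = 1 / (0.2048) ≈ 4.8828, MB₂ = 9.35 − 1.221 = 8.129, so M₂ = 4.8828 × 8.129 ≈ 39.6923 billion.
ΔM = M₂ − M₁ = 39.6923 − 165.7802 = -126.0879 billion.

-126 billion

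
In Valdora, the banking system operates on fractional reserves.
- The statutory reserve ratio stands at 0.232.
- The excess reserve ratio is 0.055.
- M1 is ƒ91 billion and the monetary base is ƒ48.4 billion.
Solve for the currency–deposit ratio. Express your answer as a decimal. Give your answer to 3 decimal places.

0.523

Using m = M/MB = 91/48.4 ≈ 1.880165. From m = (1 + c)/(c + rr + e), rearranging gives 1 + c = m·(c + rr + e), so c·(1 − m) = m·(rr + e) − 1.
Hence c = [m·(rr + e) − 1]/(1 − m) = [1.880165 × (0.232 + 0.055) − 1] / (1 − 1.880165) ≈ 0.523075.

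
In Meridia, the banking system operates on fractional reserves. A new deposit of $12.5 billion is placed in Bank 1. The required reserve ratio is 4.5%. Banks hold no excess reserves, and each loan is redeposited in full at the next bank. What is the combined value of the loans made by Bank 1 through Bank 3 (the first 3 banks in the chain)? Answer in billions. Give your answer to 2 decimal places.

$34.23 billion

Bank i lends (1 − rr)^i of the original deposit: Bank 1 lends 12.5·0.9550 = 11.9375, Bank 2 lends 12.5·0.9550² ≈ 11.4003, and so on.
Summing a geometric series: total = 12.5·[0.9550·(1 − 0.9550^3) / (1 − 0.9550)] ≈ 34.2251 billion.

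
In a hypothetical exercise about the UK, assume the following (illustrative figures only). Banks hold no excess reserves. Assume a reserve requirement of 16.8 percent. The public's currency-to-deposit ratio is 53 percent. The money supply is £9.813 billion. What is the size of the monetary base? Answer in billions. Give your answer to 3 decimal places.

£4.477 billion

The money multiplier is m = (1 + c) / (rr + c) = (1 + 0.53) / (0.168 + 0.53) ≈ 2.19198.
MB = M / m = 9.813 / 2.19198 ≈ 4.4768 billion.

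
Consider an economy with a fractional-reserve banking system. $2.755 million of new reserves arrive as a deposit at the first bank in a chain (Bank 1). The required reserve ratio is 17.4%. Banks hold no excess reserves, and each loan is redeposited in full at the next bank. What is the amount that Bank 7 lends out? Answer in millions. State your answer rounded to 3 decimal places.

Each bank lends a fraction (1 − rr) = 0.8260 of the deposit it receives, so Bank 7 receives 2.755·0.8260^6 and lends 2.755·0.8260^7 ≈ 0.7227 million.

$0.723 million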